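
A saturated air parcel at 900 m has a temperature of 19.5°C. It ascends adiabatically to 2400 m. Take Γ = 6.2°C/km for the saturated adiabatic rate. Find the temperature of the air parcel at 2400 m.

10.2°C

900–2400 m, saturated adiabatic: Δz = 1.5 km ⇒ ΔT = -9.3°C; T = 10.2°C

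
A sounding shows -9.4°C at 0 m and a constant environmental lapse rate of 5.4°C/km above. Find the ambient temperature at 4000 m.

0 → 4000 m (environmental, 5.4°C/km): ΔT = -5.4 × 4 = -21.6°C → T = -31°C

-31°C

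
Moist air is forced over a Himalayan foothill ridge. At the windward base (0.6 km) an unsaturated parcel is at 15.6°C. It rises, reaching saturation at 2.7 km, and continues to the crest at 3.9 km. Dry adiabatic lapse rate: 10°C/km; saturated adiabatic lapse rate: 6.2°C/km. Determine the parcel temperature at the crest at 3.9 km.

Dry to 2700 m: -10 × 2.1 km = -21°C, so T = -5.4°C.
Saturated to 3900 m: -6.2 × 1.2 km = -7.44°C, so T = -12.84°C.

-12.84°C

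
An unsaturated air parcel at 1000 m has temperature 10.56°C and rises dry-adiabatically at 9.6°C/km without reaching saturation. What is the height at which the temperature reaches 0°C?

Height above start = (10.56 − 0) / 9.6 = 1.1 km
Altitude = 1000 m + 1100 m = 2100 m

2100 m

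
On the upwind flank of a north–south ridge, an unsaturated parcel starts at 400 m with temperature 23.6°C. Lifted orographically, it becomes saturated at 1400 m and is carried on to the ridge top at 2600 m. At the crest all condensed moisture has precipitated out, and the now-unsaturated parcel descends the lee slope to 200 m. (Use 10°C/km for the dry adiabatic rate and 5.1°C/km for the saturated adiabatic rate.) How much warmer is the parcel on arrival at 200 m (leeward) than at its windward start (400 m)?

+7.88°C

From 400 m to 1400 m (dry): cools by 10 × 1 = 10°C, giving 13.6°C.
From 1400 m to 2600 m (saturated): cools by 5.1 × 1.2 = 6.12°C, giving 7.48°C.
From 2600 m to 200 m (dry descent): warms by 10 × 2.4 = 24°C, giving 31.48°C.
Net change vs windward start: 31.48 − 23.6 = +7.88°C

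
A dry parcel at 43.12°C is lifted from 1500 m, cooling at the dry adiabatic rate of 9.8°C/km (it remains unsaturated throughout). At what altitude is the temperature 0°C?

Height above start = (43.12 − 0) / 9.8 = 4.4 km
Altitude = 1500 m + 4400 m = 5900 m

5900 m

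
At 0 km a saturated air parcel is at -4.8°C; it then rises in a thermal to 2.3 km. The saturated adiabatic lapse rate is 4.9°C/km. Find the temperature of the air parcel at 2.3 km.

Saturated adiabatic to 2300 m: -4.9 × 2.3 km = -11.27°C, so T = -16.07°C.

-16.07°C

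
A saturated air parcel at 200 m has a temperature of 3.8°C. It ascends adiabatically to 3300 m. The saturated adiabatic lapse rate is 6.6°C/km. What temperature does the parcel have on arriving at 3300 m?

-16.66°C

Saturated adiabatic to 3300 m: -6.6 × 3.1 km = -20.46°C, so T = -16.66°C.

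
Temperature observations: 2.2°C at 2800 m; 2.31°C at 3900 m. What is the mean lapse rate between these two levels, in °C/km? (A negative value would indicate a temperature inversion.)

Γ = −ΔT/Δz = (2.2 − 2.31) / (3900 − 2800) m
  = -0.11°C / 1.1 km = -0.1°C/km

-0.1°C/km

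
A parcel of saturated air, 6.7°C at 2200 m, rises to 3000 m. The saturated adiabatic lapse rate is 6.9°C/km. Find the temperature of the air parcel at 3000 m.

1.18°C

2200 → 3000 m (saturated adiabatic, 6.9°C/km): ΔT = -6.9 × 0.8 = -5.52°C → T = 1.18°C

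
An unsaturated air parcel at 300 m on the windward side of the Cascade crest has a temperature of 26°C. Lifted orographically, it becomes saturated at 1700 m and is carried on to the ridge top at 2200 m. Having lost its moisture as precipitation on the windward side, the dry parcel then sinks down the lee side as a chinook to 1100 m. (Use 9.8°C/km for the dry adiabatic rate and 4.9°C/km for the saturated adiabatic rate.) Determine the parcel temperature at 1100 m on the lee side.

300 → 1700 m (dry, 9.8°C/km): ΔT = -9.8 × 1.4 = -13.72°C → T = 12.28°C
1700 → 2200 m (saturated, 4.9°C/km): ΔT = -4.9 × 0.5 = -2.45°C → T = 9.83°C
2200 → 1100 m (dry descent, 9.8°C/km): ΔT = +9.8 × 1.1 = +10.78°C → T = 20.61°C

20.61°C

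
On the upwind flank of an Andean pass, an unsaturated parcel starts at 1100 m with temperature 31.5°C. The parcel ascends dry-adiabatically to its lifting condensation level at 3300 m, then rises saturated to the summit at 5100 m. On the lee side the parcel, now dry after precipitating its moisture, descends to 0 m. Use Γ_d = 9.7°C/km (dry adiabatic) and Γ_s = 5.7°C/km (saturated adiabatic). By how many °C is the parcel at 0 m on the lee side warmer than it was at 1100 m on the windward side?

From 1100 m to 3300 m (dry): cools by 9.7 × 2.2 = 21.34°C, giving 10.16°C.
From 3300 m to 5100 m (saturated): cools by 5.7 × 1.8 = 10.26°C, giving -0.1°C.
From 5100 m to 0 m (dry descent): warms by 9.7 × 5.1 = 49.47°C, giving 49.37°C.
Net change vs windward start: 49.37 − 31.5 = +17.87°C

+17.87°C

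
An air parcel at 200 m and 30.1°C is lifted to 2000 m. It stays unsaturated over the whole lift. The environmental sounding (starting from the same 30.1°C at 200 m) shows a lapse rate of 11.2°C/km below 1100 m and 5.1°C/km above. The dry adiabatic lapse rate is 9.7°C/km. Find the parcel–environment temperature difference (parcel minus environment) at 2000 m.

-2.79°C (parcel cooler than environment)

Parcel:
  Dry to 2000 m: -9.7 × 1.8 km = -17.46°C, so T = 12.64°C.
Environment:
  Environment, lower layer to 1100 m: -11.2 × 0.9 km = -10.08°C, so T = 20.02°C.
  Environment, upper layer to 2000 m: -5.1 × 0.9 km = -4.59°C, so T = 15.43°C.
T_parcel − T_env = 12.64 − 15.43 = -2.79°C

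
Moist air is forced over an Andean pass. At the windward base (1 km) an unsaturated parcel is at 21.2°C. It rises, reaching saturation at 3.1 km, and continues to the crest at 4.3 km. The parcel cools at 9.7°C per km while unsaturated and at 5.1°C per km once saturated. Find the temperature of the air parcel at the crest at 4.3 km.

From 1000 m to 3100 m (dry): cools by 9.7 × 2.1 = 20.37°C, giving 0.83°C.
From 3100 m to 4300 m (saturated): cools by 5.1 × 1.2 = 6.12°C, giving -5.29°C.

-5.29°C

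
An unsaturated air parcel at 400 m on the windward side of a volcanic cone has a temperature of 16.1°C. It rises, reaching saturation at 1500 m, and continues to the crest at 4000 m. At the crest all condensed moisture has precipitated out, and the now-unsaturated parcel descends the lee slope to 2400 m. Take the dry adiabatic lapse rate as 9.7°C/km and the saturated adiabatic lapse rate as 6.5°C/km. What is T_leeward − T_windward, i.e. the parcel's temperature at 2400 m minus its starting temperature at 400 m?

-11.4°C

400 → 1500 m (dry, 9.7°C/km): ΔT = -9.7 × 1.1 = -10.67°C → T = 5.43°C
1500 → 4000 m (saturated, 6.5°C/km): ΔT = -6.5 × 2.5 = -16.25°C → T = -10.82°C
4000 → 2400 m (dry descent, 9.7°C/km): ΔT = +9.7 × 1.6 = +15.52°C → T = 4.7°C
Net change vs windward start: 4.7 − 16.1 = -11.4°C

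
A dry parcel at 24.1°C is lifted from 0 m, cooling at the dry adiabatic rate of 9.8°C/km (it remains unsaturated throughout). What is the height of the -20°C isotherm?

Height above start = (24.1 − (-20)) / 9.8 = 4.5 km
Altitude = 0 m + 4500 m = 4500 m

4500 m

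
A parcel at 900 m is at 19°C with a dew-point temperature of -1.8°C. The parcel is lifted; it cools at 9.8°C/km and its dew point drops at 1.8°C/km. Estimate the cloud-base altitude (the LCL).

T and T_d converge at 9.8 − 1.8 = 8°C per km
Height above start = (19 − (-1.8)) / 8 = 2.6 km
LCL altitude = 900 m + 2600 m = 3500 m

3500 m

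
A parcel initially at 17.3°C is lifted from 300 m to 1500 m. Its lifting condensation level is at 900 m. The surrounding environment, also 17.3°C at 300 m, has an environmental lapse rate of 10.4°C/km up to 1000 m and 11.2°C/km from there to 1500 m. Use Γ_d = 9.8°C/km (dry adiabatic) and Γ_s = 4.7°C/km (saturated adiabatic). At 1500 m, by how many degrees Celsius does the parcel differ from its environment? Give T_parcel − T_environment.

Parcel:
  300–900 m, dry: Δz = 0.6 km ⇒ ΔT = -5.88°C; T = 11.42°C
  900–1500 m, saturated: Δz = 0.6 km ⇒ ΔT = -2.82°C; T = 8.6°C
Environment:
  300–1000 m, environment, lower layer: Δz = 0.7 km ⇒ ΔT = -7.28°C; T = 10.02°C
  1000–1500 m, environment, upper layer: Δz = 0.5 km ⇒ ΔT = -5.6°C; T = 4.42°C
T_parcel − T_env = 8.6 − 4.42 = +4.18°C

+4.18°C (parcel warmer than environment)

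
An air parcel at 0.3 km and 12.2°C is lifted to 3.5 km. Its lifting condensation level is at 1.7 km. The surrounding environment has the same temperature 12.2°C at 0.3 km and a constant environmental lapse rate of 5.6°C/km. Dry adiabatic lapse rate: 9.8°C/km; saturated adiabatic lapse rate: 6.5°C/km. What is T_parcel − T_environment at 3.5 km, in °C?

Parcel:
  300 → 1700 m (dry, 9.8°C/km): ΔT = -9.8 × 1.4 = -13.72°C → T = -1.52°C
  1700 → 3500 m (saturated, 6.5°C/km): ΔT = -6.5 × 1.8 = -11.7°C → T = -13.22°C
Environment:
  300 → 3500 m (environment, 5.6°C/km): ΔT = -5.6 × 3.2 = -17.92°C → T = -5.72°C
T_parcel − T_env = -13.22 − (-5.72) = -7.5°C

-7.5°C (parcel cooler than environment)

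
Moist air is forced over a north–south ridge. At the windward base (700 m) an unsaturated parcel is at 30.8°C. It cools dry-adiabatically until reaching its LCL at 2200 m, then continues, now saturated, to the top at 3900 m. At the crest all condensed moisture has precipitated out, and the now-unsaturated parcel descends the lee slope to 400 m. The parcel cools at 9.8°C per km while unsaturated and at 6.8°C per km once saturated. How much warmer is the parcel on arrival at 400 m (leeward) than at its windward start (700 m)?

+8.04°C

700–2200 m, dry: Δz = 1.5 km ⇒ ΔT = -14.7°C; T = 16.1°C
2200–3900 m, saturated: Δz = 1.7 km ⇒ ΔT = -11.56°C; T = 4.54°C
3900–400 m, dry descent: Δz = 3.5 km ⇒ ΔT = +34.3°C; T = 38.84°C
Net change vs windward start: 38.84 − 30.8 = +8.04°C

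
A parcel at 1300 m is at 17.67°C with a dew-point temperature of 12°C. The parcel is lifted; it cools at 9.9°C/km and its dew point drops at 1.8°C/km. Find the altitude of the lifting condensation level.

T and T_d converge at 9.9 − 1.8 = 8.1°C per km
Height above start = (17.67 − 12) / 8.1 = 0.7 km
LCL altitude = 1300 m + 700 m = 2000 m

2000 m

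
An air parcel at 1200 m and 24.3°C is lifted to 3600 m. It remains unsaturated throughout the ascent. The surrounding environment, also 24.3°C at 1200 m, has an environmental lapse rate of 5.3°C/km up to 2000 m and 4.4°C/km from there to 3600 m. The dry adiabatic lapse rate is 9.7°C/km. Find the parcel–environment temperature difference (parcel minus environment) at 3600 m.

Parcel:
  From 1200 m to 3600 m (dry): cools by 9.7 × 2.4 = 23.28°C, giving 1.02°C.
Environment:
  From 1200 m to 2000 m (environment, lower layer): cools by 5.3 × 0.8 = 4.24°C, giving 20.06°C.
  From 2000 m to 3600 m (environment, upper layer): cools by 4.4 × 1.6 = 7.04°C, giving 13.02°C.
T_parcel − T_env = 1.02 − 13.02 = -12°C

-12°C (parcel cooler than environment)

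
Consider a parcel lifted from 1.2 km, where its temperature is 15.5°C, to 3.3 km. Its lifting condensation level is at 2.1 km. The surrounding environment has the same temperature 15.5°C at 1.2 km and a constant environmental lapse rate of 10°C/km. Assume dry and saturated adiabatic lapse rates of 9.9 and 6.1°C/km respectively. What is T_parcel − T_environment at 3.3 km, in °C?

Parcel:
  1200 → 2100 m (dry, 9.9°C/km): ΔT = -9.9 × 0.9 = -8.91°C → T = 6.59°C
  2100 → 3300 m (saturated, 6.1°C/km): ΔT = -6.1 × 1.2 = -7.32°C → T = -0.73°C
Environment:
  1200 → 3300 m (environment, 10°C/km): ΔT = -10 × 2.1 = -21°C → T = -5.5°C
T_parcel − T_env = -0.73 − (-5.5) = +4.77°C

+4.77°C (parcel warmer than environment)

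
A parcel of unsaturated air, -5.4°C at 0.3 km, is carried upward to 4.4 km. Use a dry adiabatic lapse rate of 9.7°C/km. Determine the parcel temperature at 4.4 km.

-45.17°C

300 → 4400 m (dry adiabatic, 9.7°C/km): ΔT = -9.7 × 4.1 = -39.77°C → T = -45.17°C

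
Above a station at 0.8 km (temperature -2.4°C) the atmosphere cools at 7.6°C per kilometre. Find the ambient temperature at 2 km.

-11.52°C

From 800 m to 2000 m (environmental): cools by 7.6 × 1.2 = 9.12°C, giving -11.52°C.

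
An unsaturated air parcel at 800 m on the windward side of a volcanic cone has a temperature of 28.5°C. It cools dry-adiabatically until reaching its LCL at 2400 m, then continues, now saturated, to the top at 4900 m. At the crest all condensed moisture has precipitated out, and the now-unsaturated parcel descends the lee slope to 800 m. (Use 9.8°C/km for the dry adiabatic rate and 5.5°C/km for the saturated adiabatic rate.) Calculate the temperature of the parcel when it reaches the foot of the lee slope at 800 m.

39.25°C

800 → 2400 m (dry, 9.8°C/km): ΔT = -9.8 × 1.6 = -15.68°C → T = 12.82°C
2400 → 4900 m (saturated, 5.5°C/km): ΔT = -5.5 × 2.5 = -13.75°C → T = -0.93°C
4900 → 800 m (dry descent, 9.8°C/km): ΔT = +9.8 × 4.1 = +40.18°C → T = 39.25°C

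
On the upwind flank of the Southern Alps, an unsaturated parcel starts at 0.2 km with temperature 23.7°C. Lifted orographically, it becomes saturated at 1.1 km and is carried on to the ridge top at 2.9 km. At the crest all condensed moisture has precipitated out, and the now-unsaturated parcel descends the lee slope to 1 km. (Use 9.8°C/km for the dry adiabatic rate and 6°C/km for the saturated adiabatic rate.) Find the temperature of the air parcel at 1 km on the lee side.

22.7°C

200 → 1100 m (dry, 9.8°C/km): ΔT = -9.8 × 0.9 = -8.82°C → T = 14.88°C
1100 → 2900 m (saturated, 6°C/km): ΔT = -6 × 1.8 = -10.8°C → T = 4.08°C
2900 → 1000 m (dry descent, 9.8°C/km): ΔT = +9.8 × 1.9 = +18.62°C → T = 22.7°C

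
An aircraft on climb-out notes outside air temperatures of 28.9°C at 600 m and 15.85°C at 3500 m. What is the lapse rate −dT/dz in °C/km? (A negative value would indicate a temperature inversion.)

Γ = −ΔT/Δz = (28.9 − 15.85) / (3500 − 600) m
  = 13.05°C / 2.9 km = 4.5°C/km

4.5°C/km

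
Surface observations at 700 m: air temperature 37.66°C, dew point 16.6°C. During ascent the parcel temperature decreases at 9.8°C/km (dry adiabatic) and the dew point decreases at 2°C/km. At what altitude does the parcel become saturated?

3400 m

T and T_d converge at 9.8 − 2 = 7.8°C per km
Height above start = (37.66 − 16.6) / 7.8 = 2.7 km
LCL altitude = 700 m + 2700 m = 3400 m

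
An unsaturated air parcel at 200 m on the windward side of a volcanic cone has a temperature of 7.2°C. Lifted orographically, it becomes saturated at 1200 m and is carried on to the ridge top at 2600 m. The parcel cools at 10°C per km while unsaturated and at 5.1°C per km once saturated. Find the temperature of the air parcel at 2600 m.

-9.94°C

From 200 m to 1200 m (dry): cools by 10 × 1 = 10°C, giving -2.8°C.
From 1200 m to 2600 m (saturated): cools by 5.1 × 1.4 = 7.14°C, giving -9.94°C.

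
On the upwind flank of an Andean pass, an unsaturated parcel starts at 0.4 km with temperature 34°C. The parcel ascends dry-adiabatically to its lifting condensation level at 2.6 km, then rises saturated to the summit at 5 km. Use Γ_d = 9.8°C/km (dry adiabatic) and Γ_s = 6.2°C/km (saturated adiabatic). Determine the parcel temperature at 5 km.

400 → 2600 m (dry, 9.8°C/km): ΔT = -9.8 × 2.2 = -21.56°C → T = 12.44°C
2600 → 5000 m (saturated, 6.2°C/km): ΔT = -6.2 × 2.4 = -14.88°C → T = -2.44°C

-2.44°C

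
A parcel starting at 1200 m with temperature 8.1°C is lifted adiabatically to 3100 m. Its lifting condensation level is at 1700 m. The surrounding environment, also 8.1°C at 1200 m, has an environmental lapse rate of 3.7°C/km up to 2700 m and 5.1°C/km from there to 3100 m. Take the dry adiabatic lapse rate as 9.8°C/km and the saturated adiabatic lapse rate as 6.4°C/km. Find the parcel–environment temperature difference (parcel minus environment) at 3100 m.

Parcel:
  1200 → 1700 m (dry, 9.8°C/km): ΔT = -9.8 × 0.5 = -4.9°C → T = 3.2°C
  1700 → 3100 m (saturated, 6.4°C/km): ΔT = -6.4 × 1.4 = -8.96°C → T = -5.76°C
Environment:
  1200 → 2700 m (environment, lower layer, 3.7°C/km): ΔT = -3.7 × 1.5 = -5.55°C → T = 2.55°C
  2700 → 3100 m (environment, upper layer, 5.1°C/km): ΔT = -5.1 × 0.4 = -2.04°C → T = 0.51°C
T_parcel − T_env = -5.76 − 0.51 = -6.27°C

-6.27°C (parcel cooler than environment)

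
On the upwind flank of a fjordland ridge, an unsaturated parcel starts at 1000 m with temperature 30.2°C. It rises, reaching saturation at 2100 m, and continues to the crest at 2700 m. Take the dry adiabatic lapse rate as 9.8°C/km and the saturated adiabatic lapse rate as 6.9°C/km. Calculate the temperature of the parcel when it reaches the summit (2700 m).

15.28°C

From 1000 m to 2100 m (dry): cools by 9.8 × 1.1 = 10.78°C, giving 19.42°C.
From 2100 m to 2700 m (saturated): cools by 6.9 × 0.6 = 4.14°C, giving 15.28°C.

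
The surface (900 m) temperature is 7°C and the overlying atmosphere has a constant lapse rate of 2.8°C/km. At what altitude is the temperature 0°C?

3400 m

Height above start = (7 − 0) / 2.8 = 2.5 km
Altitude = 900 m + 2500 m = 3400 m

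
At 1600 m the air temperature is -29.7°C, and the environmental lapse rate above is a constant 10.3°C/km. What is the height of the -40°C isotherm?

2600 m

Height above start = (-29.7 − (-40)) / 10.3 = 1 km
Altitude = 1600 m + 1000 m = 2600 m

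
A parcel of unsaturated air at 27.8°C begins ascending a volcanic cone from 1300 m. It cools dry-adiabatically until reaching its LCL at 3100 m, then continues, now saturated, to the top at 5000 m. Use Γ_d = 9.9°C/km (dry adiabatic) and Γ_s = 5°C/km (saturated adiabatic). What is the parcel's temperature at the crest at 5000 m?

1300 → 3100 m (dry, 9.9°C/km): ΔT = -9.9 × 1.8 = -17.82°C → T = 9.98°C
3100 → 5000 m (saturated, 5°C/km): ΔT = -5 × 1.9 = -9.5°C → T = 0.48°C

0.48°C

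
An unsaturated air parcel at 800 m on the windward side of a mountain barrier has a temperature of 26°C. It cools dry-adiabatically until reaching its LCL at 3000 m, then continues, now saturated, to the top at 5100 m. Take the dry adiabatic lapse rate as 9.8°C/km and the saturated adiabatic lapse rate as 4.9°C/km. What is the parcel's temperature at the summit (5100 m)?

800 → 3000 m (dry, 9.8°C/km): ΔT = -9.8 × 2.2 = -21.56°C → T = 4.44°C
3000 → 5100 m (saturated, 4.9°C/km): ΔT = -4.9 × 2.1 = -10.29°C → T = -5.85°C

-5.85°C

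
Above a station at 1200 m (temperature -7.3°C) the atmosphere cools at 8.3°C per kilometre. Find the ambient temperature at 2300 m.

1200 → 2300 m (environmental, 8.3°C/km): ΔT = -8.3 × 1.1 = -9.13°C → T = -16.43°C

-16.43°C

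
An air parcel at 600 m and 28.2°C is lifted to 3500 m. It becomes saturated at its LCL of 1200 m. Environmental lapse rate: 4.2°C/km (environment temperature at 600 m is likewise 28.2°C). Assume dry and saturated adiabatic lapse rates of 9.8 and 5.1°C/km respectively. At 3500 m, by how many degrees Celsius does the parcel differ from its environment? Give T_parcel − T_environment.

-5.43°C (parcel cooler than environment)

Parcel:
  600 → 1200 m (dry, 9.8°C/km): ΔT = -9.8 × 0.6 = -5.88°C → T = 22.32°C
  1200 → 3500 m (saturated, 5.1°C/km): ΔT = -5.1 × 2.3 = -11.73°C → T = 10.59°C
Environment:
  600 → 3500 m (environment, 4.2°C/km): ΔT = -4.2 × 2.9 = -12.18°C → T = 16.02°C
T_parcel − T_env = 10.59 − 16.02 = -5.43°C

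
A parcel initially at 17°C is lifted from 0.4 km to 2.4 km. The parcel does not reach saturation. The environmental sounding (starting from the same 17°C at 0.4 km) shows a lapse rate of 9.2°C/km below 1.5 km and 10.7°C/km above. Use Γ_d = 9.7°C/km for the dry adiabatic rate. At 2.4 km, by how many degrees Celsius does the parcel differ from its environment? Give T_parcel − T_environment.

+0.35°C (parcel warmer than environment)

Parcel:
  400–2400 m, dry: Δz = 2 km ⇒ ΔT = -19.4°C; T = -2.4°C
Environment:
  400–1500 m, environment, lower layer: Δz = 1.1 km ⇒ ΔT = -10.12°C; T = 6.88°C
  1500–2400 m, environment, upper layer: Δz = 0.9 km ⇒ ΔT = -9.63°C; T = -2.75°C
T_parcel − T_env = -2.4 − (-2.75) = +0.35°C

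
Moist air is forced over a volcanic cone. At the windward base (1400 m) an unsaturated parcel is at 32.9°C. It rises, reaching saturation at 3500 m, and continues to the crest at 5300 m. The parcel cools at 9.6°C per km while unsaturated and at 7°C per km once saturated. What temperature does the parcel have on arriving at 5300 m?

From 1400 m to 3500 m (dry): cools by 9.6 × 2.1 = 20.16°C, giving 12.74°C.
From 3500 m to 5300 m (saturated): cools by 7 × 1.8 = 12.6°C, giving 0.14°C.

0.14°C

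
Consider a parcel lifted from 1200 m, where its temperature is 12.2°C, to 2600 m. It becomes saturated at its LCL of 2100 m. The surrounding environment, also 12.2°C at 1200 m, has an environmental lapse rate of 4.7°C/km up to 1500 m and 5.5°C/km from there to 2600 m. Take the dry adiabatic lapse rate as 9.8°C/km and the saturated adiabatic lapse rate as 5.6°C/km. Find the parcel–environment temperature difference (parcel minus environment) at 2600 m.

Parcel:
  From 1200 m to 2100 m (dry): cools by 9.8 × 0.9 = 8.82°C, giving 3.38°C.
  From 2100 m to 2600 m (saturated): cools by 5.6 × 0.5 = 2.8°C, giving 0.58°C.
Environment:
  From 1200 m to 1500 m (environment, lower layer): cools by 4.7 × 0.3 = 1.41°C, giving 10.79°C.
  From 1500 m to 2600 m (environment, upper layer): cools by 5.5 × 1.1 = 6.05°C, giving 4.74°C.
T_parcel − T_env = 0.58 − 4.74 = -4.16°C

-4.16°C (parcel cooler than environment)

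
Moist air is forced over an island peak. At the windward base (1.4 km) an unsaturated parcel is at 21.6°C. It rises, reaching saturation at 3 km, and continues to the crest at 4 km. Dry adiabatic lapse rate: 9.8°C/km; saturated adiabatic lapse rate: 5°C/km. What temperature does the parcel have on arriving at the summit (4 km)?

0.92°C

1400–3000 m, dry: Δz = 1.6 km ⇒ ΔT = -15.68°C; T = 5.92°C
3000–4000 m, saturated: Δz = 1 km ⇒ ΔT = -5°C; T = 0.92°C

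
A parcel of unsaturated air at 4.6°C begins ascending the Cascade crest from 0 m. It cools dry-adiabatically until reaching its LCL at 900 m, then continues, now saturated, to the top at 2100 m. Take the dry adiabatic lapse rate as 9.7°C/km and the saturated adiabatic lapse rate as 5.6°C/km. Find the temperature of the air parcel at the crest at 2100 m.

-10.85°C

From 0 m to 900 m (dry): cools by 9.7 × 0.9 = 8.73°C, giving -4.13°C.
From 900 m to 2100 m (saturated): cools by 5.6 × 1.2 = 6.72°C, giving -10.85°C.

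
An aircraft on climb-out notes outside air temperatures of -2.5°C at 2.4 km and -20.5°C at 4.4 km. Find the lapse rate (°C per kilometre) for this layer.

Γ = −ΔT/Δz = (-2.5 − (-20.5)) / (4400 − 2400) m
  = 18°C / 2 km = 9°C/km

9°C/km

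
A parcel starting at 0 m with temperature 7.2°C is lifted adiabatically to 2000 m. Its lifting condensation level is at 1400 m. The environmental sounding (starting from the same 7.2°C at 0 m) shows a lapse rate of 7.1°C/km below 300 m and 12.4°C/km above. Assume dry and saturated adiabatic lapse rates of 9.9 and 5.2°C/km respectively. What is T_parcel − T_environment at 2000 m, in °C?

Parcel:
  From 0 m to 1400 m (dry): cools by 9.9 × 1.4 = 13.86°C, giving -6.66°C.
  From 1400 m to 2000 m (saturated): cools by 5.2 × 0.6 = 3.12°C, giving -9.78°C.
Environment:
  From 0 m to 300 m (environment, lower layer): cools by 7.1 × 0.3 = 2.13°C, giving 5.07°C.
  From 300 m to 2000 m (environment, upper layer): cools by 12.4 × 1.7 = 21.08°C, giving -16.01°C.
T_parcel − T_env = -9.78 − (-16.01) = +6.23°C

+6.23°C (parcel warmer than environment)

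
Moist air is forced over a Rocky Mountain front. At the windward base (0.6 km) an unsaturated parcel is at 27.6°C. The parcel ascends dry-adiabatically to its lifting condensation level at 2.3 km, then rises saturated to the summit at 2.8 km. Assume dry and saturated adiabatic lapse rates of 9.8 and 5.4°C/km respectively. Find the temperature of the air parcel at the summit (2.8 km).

From 600 m to 2300 m (dry): cools by 9.8 × 1.7 = 16.66°C, giving 10.94°C.
From 2300 m to 2800 m (saturated): cools by 5.4 × 0.5 = 2.7°C, giving 8.24°C.

8.24°C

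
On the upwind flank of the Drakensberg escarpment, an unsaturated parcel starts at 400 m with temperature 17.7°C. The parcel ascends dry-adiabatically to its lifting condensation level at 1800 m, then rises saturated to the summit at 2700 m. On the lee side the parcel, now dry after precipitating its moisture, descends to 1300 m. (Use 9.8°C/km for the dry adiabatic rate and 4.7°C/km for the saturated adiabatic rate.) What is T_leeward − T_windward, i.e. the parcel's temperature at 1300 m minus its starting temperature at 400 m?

400–1800 m, dry: Δz = 1.4 km ⇒ ΔT = -13.72°C; T = 3.98°C
1800–2700 m, saturated: Δz = 0.9 km ⇒ ΔT = -4.23°C; T = -0.25°C
2700–1300 m, dry descent: Δz = 1.4 km ⇒ ΔT = +13.72°C; T = 13.47°C
Net change vs windward start: 13.47 − 17.7 = -4.23°C

-4.23°C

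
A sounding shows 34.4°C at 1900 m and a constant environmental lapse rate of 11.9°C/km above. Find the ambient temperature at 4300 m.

Environmental to 4300 m: -11.9 × 2.4 km = -28.56°C, so T = 5.84°C.

5.84°C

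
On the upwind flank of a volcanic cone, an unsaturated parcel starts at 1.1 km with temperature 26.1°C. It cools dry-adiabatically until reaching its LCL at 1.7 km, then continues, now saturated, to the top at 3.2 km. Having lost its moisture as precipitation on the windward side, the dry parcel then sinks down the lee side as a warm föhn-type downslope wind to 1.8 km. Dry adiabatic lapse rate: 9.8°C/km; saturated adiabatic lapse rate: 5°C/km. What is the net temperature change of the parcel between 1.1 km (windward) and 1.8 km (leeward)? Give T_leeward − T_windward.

+0.34°C

Dry to 1700 m: -9.8 × 0.6 km = -5.88°C, so T = 20.22°C.
Saturated to 3200 m: -5 × 1.5 km = -7.5°C, so T = 12.72°C.
Dry descent to 1800 m: +9.8 × 1.4 km = +13.72°C, so T = 26.44°C.
Net change vs windward start: 26.44 − 26.1 = +0.34°C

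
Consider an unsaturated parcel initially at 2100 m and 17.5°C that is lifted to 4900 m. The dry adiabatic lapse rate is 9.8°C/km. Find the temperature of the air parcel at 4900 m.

-9.94°C

Dry adiabatic to 4900 m: -9.8 × 2.8 km = -27.44°C, so T = -9.94°C.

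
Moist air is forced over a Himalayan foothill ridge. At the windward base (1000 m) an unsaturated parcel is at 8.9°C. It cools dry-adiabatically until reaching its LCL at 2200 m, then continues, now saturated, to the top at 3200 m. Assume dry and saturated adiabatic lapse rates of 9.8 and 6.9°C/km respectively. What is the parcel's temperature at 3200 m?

1000 → 2200 m (dry, 9.8°C/km): ΔT = -9.8 × 1.2 = -11.76°C → T = -2.86°C
2200 → 3200 m (saturated, 6.9°C/km): ΔT = -6.9 × 1 = -6.9°C → T = -9.76°C

-9.76°C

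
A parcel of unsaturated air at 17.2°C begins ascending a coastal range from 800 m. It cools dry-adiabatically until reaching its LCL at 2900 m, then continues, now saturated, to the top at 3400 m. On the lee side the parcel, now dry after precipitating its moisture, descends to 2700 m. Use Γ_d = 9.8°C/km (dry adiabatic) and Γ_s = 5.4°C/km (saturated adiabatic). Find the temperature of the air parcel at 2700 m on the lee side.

0.78°C

800 → 2900 m (dry, 9.8°C/km): ΔT = -9.8 × 2.1 = -20.58°C → T = -3.38°C
2900 → 3400 m (saturated, 5.4°C/km): ΔT = -5.4 × 0.5 = -2.7°C → T = -6.08°C
3400 → 2700 m (dry descent, 9.8°C/km): ΔT = +9.8 × 0.7 = +6.86°C → T = 0.78°C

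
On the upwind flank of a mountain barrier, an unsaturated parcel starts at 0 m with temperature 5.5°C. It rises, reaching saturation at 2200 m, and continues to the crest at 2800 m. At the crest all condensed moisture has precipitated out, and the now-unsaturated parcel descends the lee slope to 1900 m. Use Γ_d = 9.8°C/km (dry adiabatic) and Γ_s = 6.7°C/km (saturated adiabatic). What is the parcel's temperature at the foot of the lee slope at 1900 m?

-11.26°C

0–2200 m, dry: Δz = 2.2 km ⇒ ΔT = -21.56°C; T = -16.06°C
2200–2800 m, saturated: Δz = 0.6 km ⇒ ΔT = -4.02°C; T = -20.08°C
2800–1900 m, dry descent: Δz = 0.9 km ⇒ ΔT = +8.82°C; T = -11.26°C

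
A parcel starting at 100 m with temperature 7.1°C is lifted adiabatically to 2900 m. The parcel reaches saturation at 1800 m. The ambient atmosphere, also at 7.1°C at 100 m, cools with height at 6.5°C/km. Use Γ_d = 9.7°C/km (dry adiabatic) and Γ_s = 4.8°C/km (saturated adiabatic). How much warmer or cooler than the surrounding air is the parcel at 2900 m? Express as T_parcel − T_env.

-3.57°C (parcel cooler than environment)

Parcel:
  100–1800 m, dry: Δz = 1.7 km ⇒ ΔT = -16.49°C; T = -9.39°C
  1800–2900 m, saturated: Δz = 1.1 km ⇒ ΔT = -5.28°C; T = -14.67°C
Environment:
  100–2900 m, environment: Δz = 2.8 km ⇒ ΔT = -18.2°C; T = -11.1°C
T_parcel − T_env = -14.67 − (-11.1) = -3.57°C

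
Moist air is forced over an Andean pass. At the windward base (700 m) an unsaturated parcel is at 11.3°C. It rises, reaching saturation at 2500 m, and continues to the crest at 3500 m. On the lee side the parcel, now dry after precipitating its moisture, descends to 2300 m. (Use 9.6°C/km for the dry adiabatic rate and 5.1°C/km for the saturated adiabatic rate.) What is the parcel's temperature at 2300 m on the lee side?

0.44°C

Dry to 2500 m: -9.6 × 1.8 km = -17.28°C, so T = -5.98°C.
Saturated to 3500 m: -5.1 × 1 km = -5.1°C, so T = -11.08°C.
Dry descent to 2300 m: +9.6 × 1.2 km = +11.52°C, so T = 0.44°C.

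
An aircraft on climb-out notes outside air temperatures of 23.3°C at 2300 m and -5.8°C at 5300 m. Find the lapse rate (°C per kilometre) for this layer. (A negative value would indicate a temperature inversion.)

Γ = −ΔT/Δz = (23.3 − (-5.8)) / (5300 − 2300) m
  = 29.1°C / 3 km = 9.7°C/km

9.7°C/km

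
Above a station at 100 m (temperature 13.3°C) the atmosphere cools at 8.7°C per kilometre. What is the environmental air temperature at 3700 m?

-18.02°C

100 → 3700 m (environmental, 8.7°C/km): ΔT = -8.7 × 3.6 = -31.32°C → T = -18.02°C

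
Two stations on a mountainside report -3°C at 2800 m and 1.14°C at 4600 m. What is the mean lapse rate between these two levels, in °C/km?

Γ = −ΔT/Δz = (-3 − 1.14) / (4600 − 2800) m
  = -4.14°C / 1.8 km = -2.3°C/km

-2.3°C/km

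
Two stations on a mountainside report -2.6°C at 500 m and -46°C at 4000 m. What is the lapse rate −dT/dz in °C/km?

12.4°C/km

Γ = −ΔT/Δz = (-2.6 − (-46)) / (4000 − 500) m
  = 43.4°C / 3.5 km = 12.4°C/km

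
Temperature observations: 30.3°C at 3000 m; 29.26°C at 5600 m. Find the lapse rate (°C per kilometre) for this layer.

Γ = −ΔT/Δz = (30.3 − 29.26) / (5600 − 3000) m
  = 1.04°C / 2.6 km = 0.4°C/km

0.4°C/km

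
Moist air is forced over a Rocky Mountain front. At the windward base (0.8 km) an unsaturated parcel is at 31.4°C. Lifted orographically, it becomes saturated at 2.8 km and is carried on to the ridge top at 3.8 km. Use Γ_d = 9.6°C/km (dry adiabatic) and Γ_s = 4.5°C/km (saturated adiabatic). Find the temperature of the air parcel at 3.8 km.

800 → 2800 m (dry, 9.6°C/km): ΔT = -9.6 × 2 = -19.2°C → T = 12.2°C
2800 → 3800 m (saturated, 4.5°C/km): ΔT = -4.5 × 1 = -4.5°C → T = 7.7°C

7.7°C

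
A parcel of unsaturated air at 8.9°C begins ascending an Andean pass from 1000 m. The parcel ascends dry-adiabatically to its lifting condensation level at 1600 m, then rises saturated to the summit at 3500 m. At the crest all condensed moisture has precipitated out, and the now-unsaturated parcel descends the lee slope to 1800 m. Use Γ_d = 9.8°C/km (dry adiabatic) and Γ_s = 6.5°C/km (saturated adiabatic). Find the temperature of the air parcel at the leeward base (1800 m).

1000 → 1600 m (dry, 9.8°C/km): ΔT = -9.8 × 0.6 = -5.88°C → T = 3.02°C
1600 → 3500 m (saturated, 6.5°C/km): ΔT = -6.5 × 1.9 = -12.35°C → T = -9.33°C
3500 → 1800 m (dry descent, 9.8°C/km): ΔT = +9.8 × 1.7 = +16.66°C → T = 7.33°C

7.33°C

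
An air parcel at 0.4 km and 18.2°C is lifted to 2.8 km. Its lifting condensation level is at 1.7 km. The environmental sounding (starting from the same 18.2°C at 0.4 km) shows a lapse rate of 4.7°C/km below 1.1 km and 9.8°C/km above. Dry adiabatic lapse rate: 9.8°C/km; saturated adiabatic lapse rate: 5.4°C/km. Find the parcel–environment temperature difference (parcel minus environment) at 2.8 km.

+1.27°C (parcel warmer than environment)

Parcel:
  Dry to 1700 m: -9.8 × 1.3 km = -12.74°C, so T = 5.46°C.
  Saturated to 2800 m: -5.4 × 1.1 km = -5.94°C, so T = -0.48°C.
Environment:
  Environment, lower layer to 1100 m: -4.7 × 0.7 km = -3.29°C, so T = 14.91°C.
  Environment, upper layer to 2800 m: -9.8 × 1.7 km = -16.66°C, so T = -1.75°C.
T_parcel − T_env = -0.48 − (-1.75) = +1.27°C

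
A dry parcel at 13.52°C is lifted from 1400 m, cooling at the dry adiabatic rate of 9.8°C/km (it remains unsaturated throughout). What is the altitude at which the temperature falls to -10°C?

3800 m

Height above start = (13.52 − (-10)) / 9.8 = 2.4 km
Altitude = 1400 m + 2400 m = 3800 m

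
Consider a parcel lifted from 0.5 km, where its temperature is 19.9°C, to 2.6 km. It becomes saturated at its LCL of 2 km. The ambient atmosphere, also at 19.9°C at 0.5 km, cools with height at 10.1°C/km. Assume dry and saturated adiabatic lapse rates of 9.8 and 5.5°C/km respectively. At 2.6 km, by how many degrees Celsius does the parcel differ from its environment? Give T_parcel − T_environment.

Parcel:
  From 500 m to 2000 m (dry): cools by 9.8 × 1.5 = 14.7°C, giving 5.2°C.
  From 2000 m to 2600 m (saturated): cools by 5.5 × 0.6 = 3.3°C, giving 1.9°C.
Environment:
  From 500 m to 2600 m (environment): cools by 10.1 × 2.1 = 21.21°C, giving -1.31°C.
T_parcel − T_env = 1.9 − (-1.31) = +3.21°C

+3.21°C (parcel warmer than environment)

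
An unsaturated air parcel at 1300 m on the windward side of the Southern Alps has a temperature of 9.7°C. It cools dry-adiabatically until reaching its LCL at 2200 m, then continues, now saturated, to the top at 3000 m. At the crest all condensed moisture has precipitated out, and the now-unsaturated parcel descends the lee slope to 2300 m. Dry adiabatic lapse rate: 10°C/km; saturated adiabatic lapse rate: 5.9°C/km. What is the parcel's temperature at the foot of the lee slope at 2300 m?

2.98°C

1300–2200 m, dry: Δz = 0.9 km ⇒ ΔT = -9°C; T = 0.7°C
2200–3000 m, saturated: Δz = 0.8 km ⇒ ΔT = -4.72°C; T = -4.02°C
3000–2300 m, dry descent: Δz = 0.7 km ⇒ ΔT = +7°C; T = 2.98°C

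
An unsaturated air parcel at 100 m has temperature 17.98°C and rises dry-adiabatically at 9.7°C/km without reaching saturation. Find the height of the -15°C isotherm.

3500 m

Height above start = (17.98 − (-15)) / 9.7 = 3.4 km
Altitude = 100 m + 3400 m = 3500 m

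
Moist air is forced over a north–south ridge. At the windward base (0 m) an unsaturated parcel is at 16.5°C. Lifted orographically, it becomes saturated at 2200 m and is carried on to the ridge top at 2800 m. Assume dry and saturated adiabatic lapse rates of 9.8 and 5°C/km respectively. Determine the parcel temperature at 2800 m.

-8.06°C

Dry to 2200 m: -9.8 × 2.2 km = -21.56°C, so T = -5.06°C.
Saturated to 2800 m: -5 × 0.6 km = -3°C, so T = -8.06°C.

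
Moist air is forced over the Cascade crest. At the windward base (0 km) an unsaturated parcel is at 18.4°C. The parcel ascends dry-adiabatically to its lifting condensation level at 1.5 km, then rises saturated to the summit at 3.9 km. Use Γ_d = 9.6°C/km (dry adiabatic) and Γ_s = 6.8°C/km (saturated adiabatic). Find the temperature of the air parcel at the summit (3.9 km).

From 0 m to 1500 m (dry): cools by 9.6 × 1.5 = 14.4°C, giving 4°C.
From 1500 m to 3900 m (saturated): cools by 6.8 × 2.4 = 16.32°C, giving -12.32°C.

-12.32°C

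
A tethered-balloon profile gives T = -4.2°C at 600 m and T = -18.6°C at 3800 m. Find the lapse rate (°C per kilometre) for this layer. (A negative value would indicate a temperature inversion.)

Γ = −ΔT/Δz = (-4.2 − (-18.6)) / (3800 − 600) m
  = 14.4°C / 3.2 km = 4.5°C/km

4.5°C/km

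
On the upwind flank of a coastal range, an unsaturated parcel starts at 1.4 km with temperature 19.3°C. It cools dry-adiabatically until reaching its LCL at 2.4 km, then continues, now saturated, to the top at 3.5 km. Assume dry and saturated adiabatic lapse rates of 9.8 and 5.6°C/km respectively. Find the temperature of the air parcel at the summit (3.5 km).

From 1400 m to 2400 m (dry): cools by 9.8 × 1 = 9.8°C, giving 9.5°C.
From 2400 m to 3500 m (saturated): cools by 5.6 × 1.1 = 6.16°C, giving 3.34°C.

3.34°C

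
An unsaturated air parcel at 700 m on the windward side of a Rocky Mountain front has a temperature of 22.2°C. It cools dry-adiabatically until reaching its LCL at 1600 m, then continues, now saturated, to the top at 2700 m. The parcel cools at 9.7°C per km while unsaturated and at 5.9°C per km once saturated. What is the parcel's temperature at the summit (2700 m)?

700–1600 m, dry: Δz = 0.9 km ⇒ ΔT = -8.73°C; T = 13.47°C
1600–2700 m, saturated: Δz = 1.1 km ⇒ ΔT = -6.49°C; T = 6.98°C

6.98°C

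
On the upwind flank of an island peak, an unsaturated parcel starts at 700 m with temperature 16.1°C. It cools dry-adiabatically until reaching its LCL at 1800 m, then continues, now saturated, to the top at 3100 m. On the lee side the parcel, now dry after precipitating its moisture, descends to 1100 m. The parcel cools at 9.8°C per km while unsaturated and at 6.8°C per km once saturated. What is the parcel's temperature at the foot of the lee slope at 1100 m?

16.08°C

From 700 m to 1800 m (dry): cools by 9.8 × 1.1 = 10.78°C, giving 5.32°C.
From 1800 m to 3100 m (saturated): cools by 6.8 × 1.3 = 8.84°C, giving -3.52°C.
From 3100 m to 1100 m (dry descent): warms by 9.8 × 2 = 19.6°C, giving 16.08°C.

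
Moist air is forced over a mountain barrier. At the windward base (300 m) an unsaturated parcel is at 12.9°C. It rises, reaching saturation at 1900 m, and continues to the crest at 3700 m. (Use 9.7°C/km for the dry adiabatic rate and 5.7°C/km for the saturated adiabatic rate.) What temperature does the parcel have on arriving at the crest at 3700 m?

300 → 1900 m (dry, 9.7°C/km): ΔT = -9.7 × 1.6 = -15.52°C → T = -2.62°C
1900 → 3700 m (saturated, 5.7°C/km): ΔT = -5.7 × 1.8 = -10.26°C → T = -12.88°C

-12.88°C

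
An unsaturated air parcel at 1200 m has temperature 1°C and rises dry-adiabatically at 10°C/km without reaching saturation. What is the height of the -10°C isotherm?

Height above start = (1 − (-10)) / 10 = 1.1 km
Altitude = 1200 m + 1100 m = 2300 m

2300 m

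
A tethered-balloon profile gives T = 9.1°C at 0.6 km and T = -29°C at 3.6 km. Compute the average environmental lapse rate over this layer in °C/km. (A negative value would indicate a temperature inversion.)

Γ = −ΔT/Δz = (9.1 − (-29)) / (3600 − 600) m
  = 38.1°C / 3 km = 12.7°C/km

12.7°C/km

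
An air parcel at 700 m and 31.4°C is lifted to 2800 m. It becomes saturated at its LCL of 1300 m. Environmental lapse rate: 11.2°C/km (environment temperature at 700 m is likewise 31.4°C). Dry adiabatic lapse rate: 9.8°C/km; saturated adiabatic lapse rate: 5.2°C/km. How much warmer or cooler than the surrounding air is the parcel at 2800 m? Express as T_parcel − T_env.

Parcel:
  Dry to 1300 m: -9.8 × 0.6 km = -5.88°C, so T = 25.52°C.
  Saturated to 2800 m: -5.2 × 1.5 km = -7.8°C, so T = 17.72°C.
Environment:
  Environment to 2800 m: -11.2 × 2.1 km = -23.52°C, so T = 7.88°C.
T_parcel − T_env = 17.72 − 7.88 = +9.84°C

+9.84°C (parcel warmer than environment)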